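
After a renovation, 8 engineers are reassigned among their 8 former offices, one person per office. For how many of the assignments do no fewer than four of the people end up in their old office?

771

Sum C(8,i)·!(8-i) for i = 4..8:
  i=4: C(8,4)·!4 = 70·9 = 630
  i=5: C(8,5)·!3 = 56·2 = 112
  i=6: C(8,6)·!2 = 28·1 = 28
  i=7: C(8,7)·!1 = 8·0 = 0
  i=8: C(8,8)·!0 = 1·1 = 1
Total = 771.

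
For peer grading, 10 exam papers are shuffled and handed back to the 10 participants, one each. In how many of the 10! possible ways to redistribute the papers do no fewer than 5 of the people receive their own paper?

13264

Sum C(10,i)·!(10-i) for i = 5..10:
  i=5: C(10,5)·!5 = 252·44 = 11088
  i=6: C(10,6)·!4 = 210·9 = 1890
  i=7: C(10,7)·!3 = 120·2 = 240
  i=8: C(10,8)·!2 = 45·1 = 45
  i=9: C(10,9)·!1 = 10·0 = 0
  i=10: C(10,10)·!0 = 1·1 = 1
Total = 13264.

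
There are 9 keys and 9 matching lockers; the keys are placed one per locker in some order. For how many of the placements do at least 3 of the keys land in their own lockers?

29143

Sum C(9,i)·!(9-i) for i = 3..9:
  i=3: C(9,3)·!6 = 84·265 = 22260
  i=4: C(9,4)·!5 = 126·44 = 5544
  i=5: C(9,5)·!4 = 126·9 = 1134
  i=6: C(9,6)·!3 = 84·2 = 168
  i=7: C(9,7)·!2 = 36·1 = 36
  i=8: C(9,8)·!1 = 9·0 = 0
  i=9: C(9,9)·!0 = 1·1 = 1
Total = 29143.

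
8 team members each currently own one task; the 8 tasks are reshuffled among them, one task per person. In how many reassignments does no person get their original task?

By inclusion-exclusion, !8 = Σ (-1)^k · 8!/k! for k=0..8
= 8! - 8!/1! + 8!/2! - 8!/3! + 8!/4! - 8!/5! + 8!/6! - 8!/7! + 8!/8!
= 40320 - 40320 + 20160 - 6720 + 1680 - 336 + 56 - 8 + 1
= 14833

14833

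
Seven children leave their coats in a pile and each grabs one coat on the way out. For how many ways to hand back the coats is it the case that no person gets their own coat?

Use !n = n·!(n-1) + (-1)^n.
!7 = 7·265 - 1 = 1854

1854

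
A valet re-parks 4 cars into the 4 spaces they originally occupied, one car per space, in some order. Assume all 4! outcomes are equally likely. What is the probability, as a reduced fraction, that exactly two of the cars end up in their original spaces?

1/4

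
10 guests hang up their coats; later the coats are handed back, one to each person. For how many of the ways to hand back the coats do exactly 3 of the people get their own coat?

Choose which 3 of the 10 are fixed: C(10,3) = 120.
The other 7 form a derangement: !7 = 1854.
Total: 120 × 1854 = 222480.

222480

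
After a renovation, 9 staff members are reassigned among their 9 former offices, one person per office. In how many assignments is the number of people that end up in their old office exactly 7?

36

Pick the 7 fixed positions: C(9,7) = 36 ways.
The remaining 2 must be deranged: !2 = 1.
Total: 36 × 1 = 36.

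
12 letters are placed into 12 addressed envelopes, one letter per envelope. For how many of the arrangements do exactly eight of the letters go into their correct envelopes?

Choose which 8 of the 12 are fixed: C(12,8) = 495.
The other 4 form a derangement: !4 = 9.
Total: 495 × 9 = 4455.

4455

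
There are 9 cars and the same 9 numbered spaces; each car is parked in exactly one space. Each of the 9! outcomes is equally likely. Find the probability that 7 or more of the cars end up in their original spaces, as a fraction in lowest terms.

Favorable outcomes: Σ_{i≥7} C(9,i)·!(9-i) = 36·1 + 9·0 + 1·1 = 37.
Total outcomes: 9! = 362880.
Probability = 37/362880 = 37/362880.

37/362880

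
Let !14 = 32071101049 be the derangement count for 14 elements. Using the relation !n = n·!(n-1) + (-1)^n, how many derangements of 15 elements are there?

!15 = 15·32071101049 - 1 = 481066515734.

481066515734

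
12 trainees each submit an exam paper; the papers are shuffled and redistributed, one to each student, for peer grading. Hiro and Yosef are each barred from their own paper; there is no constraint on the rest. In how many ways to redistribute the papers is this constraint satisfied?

Let A_j be the event that the j-th constrained one is fixed. By inclusion-exclusion over the 2 events:
Σ_{j=0}^{2} (-1)^j C(2,j)(12-j)!
= C(2,0)·12! - C(2,1)·11! + C(2,2)·10!
= 479001600 - 79833600 + 3628800
= 402796800

402796800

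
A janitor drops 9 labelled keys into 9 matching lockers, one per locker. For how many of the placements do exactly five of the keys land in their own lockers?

1134

Pick the 5 fixed positions: C(9,5) = 126 ways.
The other 4 form a derangement: !4 = 9.
Total: 126 × 9 = 1134.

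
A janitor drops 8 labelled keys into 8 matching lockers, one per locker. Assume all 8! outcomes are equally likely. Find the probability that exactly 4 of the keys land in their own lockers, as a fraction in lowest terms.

1/64

Favorable outcomes: C(8,4)·!4 = 70·9 = 630.
Total outcomes: 8! = 40320.
Probability = 630/40320 = 1/64.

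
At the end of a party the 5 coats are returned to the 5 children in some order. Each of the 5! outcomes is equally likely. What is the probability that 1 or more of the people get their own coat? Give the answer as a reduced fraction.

Favorable outcomes: Σ_{i≥1} C(5,i)·!(5-i) = 5·9 + 10·2 + 10·1 + 5·0 + 1·1 = 76.
Total outcomes: 5! = 120.
Probability = 76/120 = 19/30.

19/30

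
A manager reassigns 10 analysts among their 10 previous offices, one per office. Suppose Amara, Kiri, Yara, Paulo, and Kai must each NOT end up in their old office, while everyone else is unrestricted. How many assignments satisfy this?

Inclusion-exclusion on the 5 forbidden self-matches:
Σ_{j=0}^{5} (-1)^j C(5,j)(10-j)!
= C(5,0)·10! - C(5,1)·9! + C(5,2)·8! - C(5,3)·7! + C(5,4)·6! - C(5,5)·5!
= 3628800 - 1814400 + 403200 - 50400 + 3600 - 120
= 2170680

2170680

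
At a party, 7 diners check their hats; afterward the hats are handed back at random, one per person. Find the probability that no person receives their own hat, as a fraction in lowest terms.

103/280

Favorable outcomes: !7 = 1854.
Total outcomes: 7! = 5040.
Probability = 1854/5040 = 103/280.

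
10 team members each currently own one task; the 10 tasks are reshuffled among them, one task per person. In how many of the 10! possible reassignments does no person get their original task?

The number of derangements of 10 is !10 = Σ_{k=0}^{10} (-1)^k·10!/k!
= 10! - 10!/1! + 10!/2! - 10!/3! + 10!/4! - 10!/5! + 10!/6! - 10!/7! + 10!/8! - 10!/9! + 10!/10!
= 3628800 - 3628800 + 1814400 - 604800 + 151200 - 30240 + 5040 - 720 + 90 - 10 + 1
= 1334961

1334961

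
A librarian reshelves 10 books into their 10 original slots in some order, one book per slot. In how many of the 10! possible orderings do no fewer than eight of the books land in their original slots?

46

Sum C(10,i)·!(10-i) for i = 8..10:
  i=8: C(10,8)·!2 = 45·1 = 45
  i=9: C(10,9)·!1 = 10·0 = 0
  i=10: C(10,10)·!0 = 1·1 = 1
Total = 46.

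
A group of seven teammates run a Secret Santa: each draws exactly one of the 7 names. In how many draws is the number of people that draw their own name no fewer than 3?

# with exactly i fixed is C(7,i)·!(7-i); sum over i=3..7:
  i=3: C(7,3)·!4 = 35·9 = 315
  i=4: C(7,4)·!3 = 35·2 = 70
  i=5: C(7,5)·!2 = 21·1 = 21
  i=6: C(7,6)·!1 = 7·0 = 0
  i=7: C(7,7)·!0 = 1·1 = 1
Total = 407.

407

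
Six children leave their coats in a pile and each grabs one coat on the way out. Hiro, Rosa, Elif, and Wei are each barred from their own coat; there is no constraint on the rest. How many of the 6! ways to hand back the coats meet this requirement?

362

Let A_j be the event that the j-th constrained one is fixed. By inclusion-exclusion over the 4 events:
Σ_{j=0}^{4} (-1)^j C(4,j)(6-j)!
= C(4,0)·6! - C(4,1)·5! + C(4,2)·4! - C(4,3)·3! + C(4,4)·2!
= 720 - 480 + 144 - 24 + 2
= 362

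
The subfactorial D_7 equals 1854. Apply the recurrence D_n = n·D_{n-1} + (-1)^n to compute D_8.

14833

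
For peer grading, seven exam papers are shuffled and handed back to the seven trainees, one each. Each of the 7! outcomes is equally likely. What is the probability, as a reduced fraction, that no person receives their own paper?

Favorable outcomes: !7 = 1854.
Total outcomes: 7! = 5040.
Probability = 1854/5040 = 103/280.

103/280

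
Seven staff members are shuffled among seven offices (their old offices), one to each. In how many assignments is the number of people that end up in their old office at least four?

92

Sum C(7,i)·!(7-i) for i = 4..7:
  i=4: C(7,4)·!3 = 35·2 = 70
  i=5: C(7,5)·!2 = 21·1 = 21
  i=6: C(7,6)·!1 = 7·0 = 0
  i=7: C(7,7)·!0 = 1·1 = 1
Total = 92.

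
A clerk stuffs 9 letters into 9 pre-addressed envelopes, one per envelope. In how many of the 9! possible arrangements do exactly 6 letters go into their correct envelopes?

168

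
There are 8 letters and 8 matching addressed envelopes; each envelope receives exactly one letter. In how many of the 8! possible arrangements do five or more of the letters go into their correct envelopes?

141

Sum C(8,i)·!(8-i) for i = 5..8:
  i=5: C(8,5)·!3 = 56·2 = 112
  i=6: C(8,6)·!2 = 28·1 = 28
  i=7: C(8,7)·!1 = 8·0 = 0
  i=8: C(8,8)·!0 = 1·1 = 1
Total = 141.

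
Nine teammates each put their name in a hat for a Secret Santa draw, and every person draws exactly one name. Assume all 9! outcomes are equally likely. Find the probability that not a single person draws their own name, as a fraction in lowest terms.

16687/45360

Favorable outcomes: !9 = 133496.
Total outcomes: 9! = 362880.
Probability = 133496/362880 = 16687/45360.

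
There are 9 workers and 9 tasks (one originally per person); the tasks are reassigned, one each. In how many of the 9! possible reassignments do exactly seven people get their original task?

36

Pick the 7 fixed positions: C(9,7) = 36 ways.
The remaining 2 must be deranged: !2 = 1.
Total: 36 × 1 = 36.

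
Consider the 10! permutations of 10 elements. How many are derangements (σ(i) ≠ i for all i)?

1334961

Recurrence: !10 = 9·(!9 + !8).
!10 = 9·(133496 + 14833) = 9·148329 = 1334961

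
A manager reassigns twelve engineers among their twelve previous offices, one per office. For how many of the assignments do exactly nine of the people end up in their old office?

Choose which 9 of the 12 are fixed: C(12,9) = 220.
The remaining 3 must be deranged: !3 = 2.
Total: 220 × 2 = 440.

440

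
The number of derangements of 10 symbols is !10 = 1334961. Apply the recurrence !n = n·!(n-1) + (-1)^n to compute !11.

14684570

!11 = 11·1334961 - 1 = 14684570.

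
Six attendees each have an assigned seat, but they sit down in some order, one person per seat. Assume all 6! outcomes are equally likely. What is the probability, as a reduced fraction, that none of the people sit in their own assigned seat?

53/144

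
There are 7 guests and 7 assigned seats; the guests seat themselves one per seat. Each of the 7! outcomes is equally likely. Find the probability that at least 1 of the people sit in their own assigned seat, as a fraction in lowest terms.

177/280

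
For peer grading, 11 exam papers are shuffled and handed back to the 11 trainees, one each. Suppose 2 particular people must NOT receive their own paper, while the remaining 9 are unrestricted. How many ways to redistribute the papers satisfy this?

Inclusion-exclusion on the 2 forbidden self-matches:
Σ_{j=0}^{2} (-1)^j C(2,j)(11-j)!
= C(2,0)·11! - C(2,1)·10! + C(2,2)·9!
= 39916800 - 7257600 + 362880
= 33022080

33022080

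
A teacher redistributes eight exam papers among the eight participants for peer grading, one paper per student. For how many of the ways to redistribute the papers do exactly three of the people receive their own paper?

Choose which 3 of the 8 are fixed: C(8,3) = 56.
The other 5 form a derangement: !5 = 44.
Total: 56 × 44 = 2464.

2464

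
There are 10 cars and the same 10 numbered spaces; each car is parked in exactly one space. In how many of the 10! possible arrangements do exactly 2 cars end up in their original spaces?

Choose which 2 of the 10 are fixed: C(10,2) = 45.
The other 8 form a derangement: !8 = 14833.
Total: 45 × 14833 = 667485.

667485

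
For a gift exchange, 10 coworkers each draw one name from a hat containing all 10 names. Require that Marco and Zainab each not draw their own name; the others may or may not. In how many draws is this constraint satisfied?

Inclusion-exclusion on the 2 forbidden self-matches:
Σ_{j=0}^{2} (-1)^j C(2,j)(10-j)!
= C(2,0)·10! - C(2,1)·9! + C(2,2)·8!
= 3628800 - 725760 + 40320
= 2943360

2943360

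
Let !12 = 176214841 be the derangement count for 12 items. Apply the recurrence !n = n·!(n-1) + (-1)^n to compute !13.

!13 = 13·176214841 - 1 = 2290792932.

2290792932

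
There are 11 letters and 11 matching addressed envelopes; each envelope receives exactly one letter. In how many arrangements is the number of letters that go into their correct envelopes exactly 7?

2970

Pick the 7 fixed positions: C(11,7) = 330 ways.
The other 4 form a derangement: !4 = 9.
Total: 330 × 9 = 2970.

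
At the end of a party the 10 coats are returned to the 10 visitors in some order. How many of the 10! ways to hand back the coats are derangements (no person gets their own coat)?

The subfactorial !10 = [10!/e] (nearest integer).
10! = 3628800, and 3628800/e ≈ 1334960.92, so !10 = 1334961.

1334961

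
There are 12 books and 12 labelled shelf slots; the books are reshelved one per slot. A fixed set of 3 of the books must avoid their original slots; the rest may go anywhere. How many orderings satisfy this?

369774720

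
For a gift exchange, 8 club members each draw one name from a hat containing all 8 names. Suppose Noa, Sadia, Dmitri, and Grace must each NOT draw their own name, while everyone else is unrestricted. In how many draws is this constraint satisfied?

24024

Let A_j be the event that the j-th constrained one is fixed. By inclusion-exclusion over the 4 events:
Σ_{j=0}^{4} (-1)^j C(4,j)(8-j)!
= C(4,0)·8! - C(4,1)·7! + C(4,2)·6! - C(4,3)·5! + C(4,4)·4!
= 40320 - 20160 + 4320 - 480 + 24
= 24024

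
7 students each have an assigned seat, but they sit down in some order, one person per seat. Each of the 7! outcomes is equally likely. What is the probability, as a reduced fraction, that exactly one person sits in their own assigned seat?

53/144

Favorable outcomes: C(7,1)·!6 = 7·265 = 1855.
Total outcomes: 7! = 5040.
Probability = 1855/5040 = 53/144.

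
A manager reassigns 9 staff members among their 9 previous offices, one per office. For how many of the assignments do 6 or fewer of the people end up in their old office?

362843

# with exactly i fixed is C(9,i)·!(9-i); sum over i=0..6:
  i=0: C(9,0)·!9 = 1·133496 = 133496
  i=1: C(9,1)·!8 = 9·14833 = 133497
  i=2: C(9,2)·!7 = 36·1854 = 66744
  i=3: C(9,3)·!6 = 84·265 = 22260
  i=4: C(9,4)·!5 = 126·44 = 5544
  i=5: C(9,5)·!4 = 126·9 = 1134
  i=6: C(9,6)·!3 = 84·2 = 168
Total = 362843.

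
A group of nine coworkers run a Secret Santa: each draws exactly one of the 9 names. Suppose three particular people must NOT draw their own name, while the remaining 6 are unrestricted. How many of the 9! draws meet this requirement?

256320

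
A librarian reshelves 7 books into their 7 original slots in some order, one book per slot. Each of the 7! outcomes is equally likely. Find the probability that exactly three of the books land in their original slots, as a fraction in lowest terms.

1/16

Favorable outcomes: C(7,3)·!4 = 35·9 = 315.
Total outcomes: 7! = 5040.
Probability = 315/5040 = 1/16.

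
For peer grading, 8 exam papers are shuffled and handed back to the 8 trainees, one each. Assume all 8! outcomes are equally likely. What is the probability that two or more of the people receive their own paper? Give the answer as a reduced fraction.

2131/8064

Favorable outcomes: Σ_{i≥2} C(8,i)·!(8-i) = 28·265 + 56·44 + 70·9 + 56·2 + 28·1 + 8·0 + 1·1 = 10655.
Total outcomes: 8! = 40320.
Probability = 10655/40320 = 2131/8064.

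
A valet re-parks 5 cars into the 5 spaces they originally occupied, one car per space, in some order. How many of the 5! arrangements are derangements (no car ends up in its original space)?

44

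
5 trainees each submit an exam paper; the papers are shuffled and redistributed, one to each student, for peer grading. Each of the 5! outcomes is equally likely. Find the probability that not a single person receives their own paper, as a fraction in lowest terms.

Favorable outcomes: !5 = 44.
Total outcomes: 5! = 120.
Probability = 44/120 = 11/30.

11/30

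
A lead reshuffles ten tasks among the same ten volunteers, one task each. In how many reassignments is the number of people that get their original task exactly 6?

1890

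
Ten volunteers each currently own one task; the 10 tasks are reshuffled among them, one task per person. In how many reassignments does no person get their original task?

1334961

Recurrence: !10 = 9·(!9 + !8).
!10 = 9·(133496 + 14833) = 9·148329 = 1334961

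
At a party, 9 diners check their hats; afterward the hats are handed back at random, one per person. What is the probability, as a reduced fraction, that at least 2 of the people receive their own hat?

95887/362880

Favorable outcomes: Σ_{i≥2} C(9,i)·!(9-i) = 36·1854 + 84·265 + 126·44 + 126·9 + 84·2 + 36·1 + 9·0 + 1·1 = 95887.
Total outcomes: 9! = 362880.
Probability = 95887/362880 = 95887/362880.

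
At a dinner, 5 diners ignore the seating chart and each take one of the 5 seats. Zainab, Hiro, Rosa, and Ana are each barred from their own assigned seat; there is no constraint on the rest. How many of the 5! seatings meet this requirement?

53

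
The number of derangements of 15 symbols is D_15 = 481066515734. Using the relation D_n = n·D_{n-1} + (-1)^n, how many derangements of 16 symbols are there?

D_16 = 16·481066515734 + 1 = 7697064251745.

7697064251745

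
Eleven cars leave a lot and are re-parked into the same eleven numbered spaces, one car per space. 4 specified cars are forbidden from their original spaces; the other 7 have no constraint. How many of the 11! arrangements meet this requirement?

27422640

Inclusion-exclusion on the 4 forbidden self-matches:
Σ_{j=0}^{4} (-1)^j C(4,j)(11-j)!
= C(4,0)·11! - C(4,1)·10! + C(4,2)·9! - C(4,3)·8! + C(4,4)·7!
= 39916800 - 14515200 + 2177280 - 161280 + 5040
= 27422640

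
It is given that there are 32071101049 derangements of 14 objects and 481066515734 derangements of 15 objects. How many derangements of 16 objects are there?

7697064251745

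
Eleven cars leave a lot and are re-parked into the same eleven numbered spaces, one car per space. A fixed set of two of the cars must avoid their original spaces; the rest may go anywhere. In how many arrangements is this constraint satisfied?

33022080

Inclusion-exclusion on the 2 forbidden self-matches:
Σ_{j=0}^{2} (-1)^j C(2,j)(11-j)!
= C(2,0)·11! - C(2,1)·10! + C(2,2)·9!
= 39916800 - 7257600 + 362880
= 33022080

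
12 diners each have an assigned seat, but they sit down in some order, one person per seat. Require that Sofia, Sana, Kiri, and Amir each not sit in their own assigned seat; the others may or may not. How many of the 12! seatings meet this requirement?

339696000

Inclusion-exclusion on the 4 forbidden self-matches:
Σ_{j=0}^{4} (-1)^j C(4,j)(12-j)!
= C(4,0)·12! - C(4,1)·11! + C(4,2)·10! - C(4,3)·9! + C(4,4)·8!
= 479001600 - 159667200 + 21772800 - 1451520 + 40320
= 339696000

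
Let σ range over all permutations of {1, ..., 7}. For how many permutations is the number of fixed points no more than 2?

Sum C(7,i)·!(7-i) for i = 0..2:
  i=0: C(7,0)·!7 = 1·1854 = 1854
  i=1: C(7,1)·!6 = 7·265 = 1855
  i=2: C(7,2)·!5 = 21·44 = 924
Total = 4633.

4633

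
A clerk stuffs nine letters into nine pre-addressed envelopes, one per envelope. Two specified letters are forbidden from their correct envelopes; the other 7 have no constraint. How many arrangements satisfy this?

Let A_j be the event that the j-th constrained one is fixed. By inclusion-exclusion over the 2 events:
Σ_{j=0}^{2} (-1)^j C(2,j)(9-j)!
= C(2,0)·9! - C(2,1)·8! + C(2,2)·7!
= 362880 - 80640 + 5040
= 287280

287280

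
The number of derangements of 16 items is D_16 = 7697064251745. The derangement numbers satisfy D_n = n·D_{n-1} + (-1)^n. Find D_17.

D_17 = 17·7697064251745 - 1 = 130850092279664.

130850092279664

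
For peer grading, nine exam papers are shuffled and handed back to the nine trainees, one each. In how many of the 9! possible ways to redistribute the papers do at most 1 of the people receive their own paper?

266993

Sum C(9,i)·!(9-i) for i = 0..1:
  i=0: C(9,0)·!9 = 1·133496 = 133496
  i=1: C(9,1)·!8 = 9·14833 = 133497
Total = 266993.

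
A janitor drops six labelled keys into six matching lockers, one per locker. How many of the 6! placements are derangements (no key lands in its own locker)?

Use !n = (n-1)(!(n-1) + !(n-2)).
!6 = 5·(44 + 9) = 5·53 = 265

265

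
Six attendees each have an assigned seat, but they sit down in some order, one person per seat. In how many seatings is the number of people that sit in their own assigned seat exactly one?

264

Choose which one of the 6 is fixed: C(6,1) = 6.
The other 5 form a derangement: !5 = 44.
Total: 6 × 44 = 264.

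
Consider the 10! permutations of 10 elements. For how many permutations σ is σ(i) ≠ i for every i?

Use !n = n·!(n-1) + (-1)^n.
!10 = 10·133496 + 1 = 1334961

1334961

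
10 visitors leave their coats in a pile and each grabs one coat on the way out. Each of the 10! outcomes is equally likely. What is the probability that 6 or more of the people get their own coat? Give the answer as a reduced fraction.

Favorable outcomes: Σ_{i≥6} C(10,i)·!(10-i) = 210·9 + 120·2 + 45·1 + 10·0 + 1·1 = 2176.
Total outcomes: 10! = 3628800.
Probability = 2176/3628800 = 17/28350.

17/28350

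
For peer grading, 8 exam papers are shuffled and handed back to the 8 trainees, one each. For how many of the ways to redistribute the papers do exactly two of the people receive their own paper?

Pick the 2 fixed positions: C(8,2) = 28 ways.
The remaining 6 must be deranged: !6 = 265.
Total: 28 × 265 = 7420.

7420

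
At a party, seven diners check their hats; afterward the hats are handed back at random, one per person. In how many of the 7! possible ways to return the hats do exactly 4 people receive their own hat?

Pick the 4 fixed positions: C(7,4) = 35 ways.
The other 3 form a derangement: !3 = 2.
Total: 35 × 2 = 70.

70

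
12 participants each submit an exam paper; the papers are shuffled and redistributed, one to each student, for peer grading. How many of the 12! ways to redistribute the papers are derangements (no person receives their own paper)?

176214841

!12 is the nearest integer to 12!/e.
12! = 479001600, and 479001600/e ≈ 176214840.93, so !12 = 176214841.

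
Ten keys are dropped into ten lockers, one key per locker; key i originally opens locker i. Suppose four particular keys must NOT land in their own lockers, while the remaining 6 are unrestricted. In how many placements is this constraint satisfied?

Let A_j be the event that the j-th constrained one is fixed. By inclusion-exclusion over the 4 events:
Σ_{j=0}^{4} (-1)^j C(4,j)(10-j)!
= C(4,0)·10! - C(4,1)·9! + C(4,2)·8! - C(4,3)·7! + C(4,4)·6!
= 3628800 - 1451520 + 241920 - 20160 + 720
= 2399760

2399760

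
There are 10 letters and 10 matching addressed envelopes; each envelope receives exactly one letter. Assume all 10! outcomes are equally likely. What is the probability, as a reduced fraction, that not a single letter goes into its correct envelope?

Favorable outcomes: !10 = 1334961.
Total outcomes: 10! = 3628800.
Probability = 1334961/3628800 = 16481/44800.

16481/44800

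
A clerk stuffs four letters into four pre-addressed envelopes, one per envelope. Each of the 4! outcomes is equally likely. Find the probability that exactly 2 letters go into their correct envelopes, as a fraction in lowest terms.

1/4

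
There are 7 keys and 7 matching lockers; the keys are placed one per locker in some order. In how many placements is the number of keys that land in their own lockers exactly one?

Pick the single fixed position: C(7,1) = 7 ways.
The other 6 form a derangement: !6 = 265.
Total: 7 × 265 = 1855.

1855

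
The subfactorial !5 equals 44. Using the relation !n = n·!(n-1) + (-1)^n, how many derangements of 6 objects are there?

!6 = 6·44 + 1 = 265.

265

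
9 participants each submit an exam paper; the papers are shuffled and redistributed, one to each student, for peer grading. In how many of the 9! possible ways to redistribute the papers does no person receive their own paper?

The subfactorial !9 = [9!/e] (nearest integer).
9! = 362880, and 362880/e ≈ 133496.09, so !9 = 133496.

133496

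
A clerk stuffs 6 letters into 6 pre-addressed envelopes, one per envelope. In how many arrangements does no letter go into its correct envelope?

265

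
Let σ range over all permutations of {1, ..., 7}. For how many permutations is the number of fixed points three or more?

407

Sum C(7,i)·!(7-i) for i = 3..7:
  i=3: C(7,3)·!4 = 35·9 = 315
  i=4: C(7,4)·!3 = 35·2 = 70
  i=5: C(7,5)·!2 = 21·1 = 21
  i=6: C(7,6)·!1 = 7·0 = 0
  i=7: C(7,7)·!0 = 1·1 = 1
Total = 407.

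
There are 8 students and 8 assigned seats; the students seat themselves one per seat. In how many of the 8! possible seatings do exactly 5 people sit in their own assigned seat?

112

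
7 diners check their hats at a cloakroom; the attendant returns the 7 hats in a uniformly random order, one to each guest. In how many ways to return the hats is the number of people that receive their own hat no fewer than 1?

Sum C(7,i)·!(7-i) for i = 1..7:
  i=1: C(7,1)·!6 = 7·265 = 1855
  i=2: C(7,2)·!5 = 21·44 = 924
  i=3: C(7,3)·!4 = 35·9 = 315
  i=4: C(7,4)·!3 = 35·2 = 70
  i=5: C(7,5)·!2 = 21·1 = 21
  i=6: C(7,6)·!1 = 7·0 = 0
  i=7: C(7,7)·!0 = 1·1 = 1
Total = 3186.

3186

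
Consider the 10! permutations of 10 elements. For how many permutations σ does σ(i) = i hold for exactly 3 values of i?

Pick the 3 fixed positions: C(10,3) = 120 ways.
The other 7 form a derangement: !7 = 1854.
Total: 120 × 1854 = 222480.

222480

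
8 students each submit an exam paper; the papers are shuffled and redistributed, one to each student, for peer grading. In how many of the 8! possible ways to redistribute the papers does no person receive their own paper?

14833

Use !n = n·!(n-1) + (-1)^n.
!8 = 8·1854 + 1 = 14833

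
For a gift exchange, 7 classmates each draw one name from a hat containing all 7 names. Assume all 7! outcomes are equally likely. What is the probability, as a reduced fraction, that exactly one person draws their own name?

Favorable outcomes: C(7,1)·!6 = 7·265 = 1855.
Total outcomes: 7! = 5040.
Probability = 1855/5040 = 53/144.

53/144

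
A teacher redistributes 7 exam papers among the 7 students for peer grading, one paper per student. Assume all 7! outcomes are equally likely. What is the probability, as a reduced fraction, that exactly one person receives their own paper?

Favorable outcomes: C(7,1)·!6 = 7·265 = 1855.
Total outcomes: 7! = 5040.
Probability = 1855/5040 = 53/144.

53/144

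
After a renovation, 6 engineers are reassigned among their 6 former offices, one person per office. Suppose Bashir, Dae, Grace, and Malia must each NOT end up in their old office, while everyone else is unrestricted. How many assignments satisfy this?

362

Inclusion-exclusion on the 4 forbidden self-matches:
Σ_{j=0}^{4} (-1)^j C(4,j)(6-j)!
= C(4,0)·6! - C(4,1)·5! + C(4,2)·4! - C(4,3)·3! + C(4,4)·2!
= 720 - 480 + 144 - 24 + 2
= 362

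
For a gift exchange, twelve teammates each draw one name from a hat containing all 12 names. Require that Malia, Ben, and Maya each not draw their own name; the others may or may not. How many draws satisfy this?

369774720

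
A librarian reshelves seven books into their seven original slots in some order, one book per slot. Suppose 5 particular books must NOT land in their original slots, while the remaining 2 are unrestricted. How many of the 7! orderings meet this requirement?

2428

Let A_j be the event that the j-th constrained one is fixed. By inclusion-exclusion over the 5 events:
Σ_{j=0}^{5} (-1)^j C(5,j)(7-j)!
= C(5,0)·7! - C(5,1)·6! + C(5,2)·5! - C(5,3)·4! + C(5,4)·3! - C(5,5)·2!
= 5040 - 3600 + 1200 - 240 + 30 - 2
= 2428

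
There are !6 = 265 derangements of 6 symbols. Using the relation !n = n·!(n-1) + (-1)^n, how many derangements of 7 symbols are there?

1854

!7 = 7·265 - 1 = 1854.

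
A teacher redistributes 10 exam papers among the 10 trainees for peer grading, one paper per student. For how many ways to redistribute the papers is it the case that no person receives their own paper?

Recurrence: !10 = 10·!9 + (-1)^10.
!10 = 10·133496 + 1 = 1334961

1334961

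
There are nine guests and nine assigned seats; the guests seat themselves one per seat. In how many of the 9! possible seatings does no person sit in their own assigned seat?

133496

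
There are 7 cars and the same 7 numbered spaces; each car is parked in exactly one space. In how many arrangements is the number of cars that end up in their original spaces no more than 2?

4633

Sum C(7,i)·!(7-i) for i = 0..2:
  i=0: C(7,0)·!7 = 1·1854 = 1854
  i=1: C(7,1)·!6 = 7·265 = 1855
  i=2: C(7,2)·!5 = 21·44 = 924
Total = 4633.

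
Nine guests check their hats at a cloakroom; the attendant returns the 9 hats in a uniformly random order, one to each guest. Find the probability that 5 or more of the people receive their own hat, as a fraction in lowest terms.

1339/362880

Favorable outcomes: Σ_{i≥5} C(9,i)·!(9-i) = 126·9 + 84·2 + 36·1 + 9·0 + 1·1 = 1339.
Total outcomes: 9! = 362880.
Probability = 1339/362880 = 1339/362880.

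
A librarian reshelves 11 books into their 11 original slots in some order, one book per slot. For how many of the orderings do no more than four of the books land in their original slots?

39770686

Sum C(11,i)·!(11-i) for i = 0..4:
  i=0: C(11,0)·!11 = 1·14684570 = 14684570
  i=1: C(11,1)·!10 = 11·1334961 = 14684571
  i=2: C(11,2)·!9 = 55·133496 = 7342280
  i=3: C(11,3)·!8 = 165·14833 = 2447445
  i=4: C(11,4)·!7 = 330·1854 = 611820
Total = 39770686.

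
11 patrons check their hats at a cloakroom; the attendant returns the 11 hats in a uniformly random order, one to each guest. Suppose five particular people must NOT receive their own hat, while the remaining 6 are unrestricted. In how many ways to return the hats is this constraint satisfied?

25022880

Let A_j be the event that the j-th constrained one is fixed. By inclusion-exclusion over the 5 events:
Σ_{j=0}^{5} (-1)^j C(5,j)(11-j)!
= C(5,0)·11! - C(5,1)·10! + C(5,2)·9! - C(5,3)·8! + C(5,4)·7! - C(5,5)·6!
= 39916800 - 18144000 + 3628800 - 403200 + 25200 - 720
= 25022880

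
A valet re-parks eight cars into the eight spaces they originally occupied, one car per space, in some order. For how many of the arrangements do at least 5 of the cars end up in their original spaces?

141

# with exactly i fixed is C(8,i)·!(8-i); sum over i=5..8:
  i=5: C(8,5)·!3 = 56·2 = 112
  i=6: C(8,6)·!2 = 28·1 = 28
  i=7: C(8,7)·!1 = 8·0 = 0
  i=8: C(8,8)·!0 = 1·1 = 1
Total = 141.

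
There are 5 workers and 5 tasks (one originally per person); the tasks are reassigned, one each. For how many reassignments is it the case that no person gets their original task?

Recurrence: !5 = 5·!4 + (-1)^5.
!5 = 5·9 - 1 = 44

44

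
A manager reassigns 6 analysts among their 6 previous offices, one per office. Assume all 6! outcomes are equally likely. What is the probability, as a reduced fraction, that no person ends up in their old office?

Favorable outcomes: !6 = 265.
Total outcomes: 6! = 720.
Probability = 265/720 = 53/144.

53/144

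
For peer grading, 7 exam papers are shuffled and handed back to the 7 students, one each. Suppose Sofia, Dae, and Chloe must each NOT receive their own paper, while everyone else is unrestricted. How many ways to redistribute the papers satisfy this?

Let A_j be the event that the j-th constrained one is fixed. By inclusion-exclusion over the 3 events:
Σ_{j=0}^{3} (-1)^j C(3,j)(7-j)!
= C(3,0)·7! - C(3,1)·6! + C(3,2)·5! - C(3,3)·4!
= 5040 - 2160 + 360 - 24
= 3216

3216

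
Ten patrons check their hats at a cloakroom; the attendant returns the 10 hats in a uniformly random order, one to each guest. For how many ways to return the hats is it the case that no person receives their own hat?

1334961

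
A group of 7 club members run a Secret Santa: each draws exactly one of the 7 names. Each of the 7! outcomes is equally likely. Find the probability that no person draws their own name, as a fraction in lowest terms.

Favorable outcomes: !7 = 1854.
Total outcomes: 7! = 5040.
Probability = 1854/5040 = 103/280.

103/280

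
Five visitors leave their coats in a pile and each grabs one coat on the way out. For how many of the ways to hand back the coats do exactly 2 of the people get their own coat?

Choose which 2 of the 5 are fixed: C(5,2) = 10.
The other 3 form a derangement: !3 = 2.
Total: 10 × 2 = 20.

20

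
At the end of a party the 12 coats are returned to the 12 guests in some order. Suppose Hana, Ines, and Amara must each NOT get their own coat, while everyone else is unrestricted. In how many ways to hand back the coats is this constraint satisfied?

Let A_j be the event that the j-th constrained one is fixed. By inclusion-exclusion over the 3 events:
Σ_{j=0}^{3} (-1)^j C(3,j)(12-j)!
= C(3,0)·12! - C(3,1)·11! + C(3,2)·10! - C(3,3)·9!
= 479001600 - 119750400 + 10886400 - 362880
= 369774720

369774720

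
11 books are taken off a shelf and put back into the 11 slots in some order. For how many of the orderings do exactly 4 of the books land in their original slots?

611820

Pick the 4 fixed positions: C(11,4) = 330 ways.
The remaining 7 must be deranged: !7 = 1854.
Total: 330 × 1854 = 611820.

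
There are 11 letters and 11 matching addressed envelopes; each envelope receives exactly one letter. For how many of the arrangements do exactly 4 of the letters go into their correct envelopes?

611820

Choose which 4 of the 11 are fixed: C(11,4) = 330.
The remaining 7 must be deranged: !7 = 1854.
Total: 330 × 1854 = 611820.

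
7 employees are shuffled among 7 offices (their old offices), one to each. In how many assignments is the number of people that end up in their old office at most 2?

# with exactly i fixed is C(7,i)·!(7-i); sum over i=0..2:
  i=0: C(7,0)·!7 = 1·1854 = 1854
  i=1: C(7,1)·!6 = 7·265 = 1855
  i=2: C(7,2)·!5 = 21·44 = 924
Total = 4633.

4633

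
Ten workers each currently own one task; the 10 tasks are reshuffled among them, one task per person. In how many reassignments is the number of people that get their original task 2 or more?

# with exactly i fixed is C(10,i)·!(10-i); sum over i=2..10:
  i=2: C(10,2)·!8 = 45·14833 = 667485
  i=3: C(10,3)·!7 = 120·1854 = 222480
  i=4: C(10,4)·!6 = 210·265 = 55650
  i=5: C(10,5)·!5 = 252·44 = 11088
  i=6: C(10,6)·!4 = 210·9 = 1890
  i=7: C(10,7)·!3 = 120·2 = 240
  i=8: C(10,8)·!2 = 45·1 = 45
  i=9: C(10,9)·!1 = 10·0 = 0
  i=10: C(10,10)·!0 = 1·1 = 1
Total = 958879.

958879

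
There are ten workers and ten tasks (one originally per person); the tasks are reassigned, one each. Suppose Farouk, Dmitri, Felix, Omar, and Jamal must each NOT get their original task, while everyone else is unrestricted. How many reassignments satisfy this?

2170680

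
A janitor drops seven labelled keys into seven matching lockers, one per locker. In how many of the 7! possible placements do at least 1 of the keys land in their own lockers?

# with exactly i fixed is C(7,i)·!(7-i); sum over i=1..7:
  i=1: C(7,1)·!6 = 7·265 = 1855
  i=2: C(7,2)·!5 = 21·44 = 924
  i=3: C(7,3)·!4 = 35·9 = 315
  i=4: C(7,4)·!3 = 35·2 = 70
  i=5: C(7,5)·!2 = 21·1 = 21
  i=6: C(7,6)·!1 = 7·0 = 0
  i=7: C(7,7)·!0 = 1·1 = 1
Total = 3186.

3186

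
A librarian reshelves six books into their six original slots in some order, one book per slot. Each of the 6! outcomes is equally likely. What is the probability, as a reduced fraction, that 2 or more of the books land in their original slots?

Favorable outcomes: Σ_{i≥2} C(6,i)·!(6-i) = 15·9 + 20·2 + 15·1 + 6·0 + 1·1 = 191.
Total outcomes: 6! = 720.
Probability = 191/720 = 191/720.

191/720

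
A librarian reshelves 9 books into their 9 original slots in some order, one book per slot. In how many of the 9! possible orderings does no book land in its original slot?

133496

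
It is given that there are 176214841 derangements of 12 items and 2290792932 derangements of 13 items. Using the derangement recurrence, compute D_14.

D_14 = (14-1)·(D_13 + D_12) = 13·(2290792932 + 176214841) = 13·2467007773 = 32071101049.

32071101049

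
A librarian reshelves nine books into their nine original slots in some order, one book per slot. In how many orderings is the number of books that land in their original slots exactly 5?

1134

Pick the 5 fixed positions: C(9,5) = 126 ways.
The remaining 4 must be deranged: !4 = 9.
Total: 126 × 9 = 1134.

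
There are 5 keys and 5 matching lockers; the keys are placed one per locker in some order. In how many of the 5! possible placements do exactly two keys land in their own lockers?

20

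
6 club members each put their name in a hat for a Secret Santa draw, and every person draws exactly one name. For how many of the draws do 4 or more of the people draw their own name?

16

# with exactly i fixed is C(6,i)·!(6-i); sum over i=4..6:
  i=4: C(6,4)·!2 = 15·1 = 15
  i=5: C(6,5)·!1 = 6·0 = 0
  i=6: C(6,6)·!0 = 1·1 = 1
Total = 16.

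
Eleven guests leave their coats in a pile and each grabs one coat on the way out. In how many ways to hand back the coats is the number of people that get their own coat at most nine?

39916799

# with exactly i fixed is C(11,i)·!(11-i); sum over i=0..9:
  i=0: C(11,0)·!11 = 1·14684570 = 14684570
  i=1: C(11,1)·!10 = 11·1334961 = 14684571
  i=2: C(11,2)·!9 = 55·133496 = 7342280
  i=3: C(11,3)·!8 = 165·14833 = 2447445
  i=4: C(11,4)·!7 = 330·1854 = 611820
  i=5: C(11,5)·!6 = 462·265 = 122430
  i=6: C(11,6)·!5 = 462·44 = 20328
  i=7: C(11,7)·!4 = 330·9 = 2970
  i=8: C(11,8)·!3 = 165·2 = 330
  i=9: C(11,9)·!2 = 55·1 = 55
Total = 39916799.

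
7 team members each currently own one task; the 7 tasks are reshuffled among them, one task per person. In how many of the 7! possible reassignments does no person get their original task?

The subfactorial !7 = [7!/e] (nearest integer).
7! = 5040, and 5040/e ≈ 1854.11, so !7 = 1854.

1854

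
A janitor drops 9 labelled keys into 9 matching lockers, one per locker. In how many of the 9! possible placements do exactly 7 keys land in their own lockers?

36

Pick the 7 fixed positions: C(9,7) = 36 ways.
The remaining 2 must be deranged: !2 = 1.
Total: 36 × 1 = 36.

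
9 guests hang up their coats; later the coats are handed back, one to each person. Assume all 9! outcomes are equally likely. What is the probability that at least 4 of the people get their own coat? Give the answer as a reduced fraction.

6883/362880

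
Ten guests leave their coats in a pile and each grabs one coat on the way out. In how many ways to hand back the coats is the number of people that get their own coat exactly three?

222480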